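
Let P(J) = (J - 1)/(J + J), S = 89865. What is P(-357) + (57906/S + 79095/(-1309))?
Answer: -2324363942/39211095 ≈ -59.278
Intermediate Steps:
P(J) = (-1 + J)/(2*J) (P(J) = (-1 + J)/((2*J)) = (-1 + J)*(1/(2*J)) = (-1 + J)/(2*J))
P(-357) + (57906/S + 79095/(-1309)) = (1/2)*(-1 - 357)/(-357) + (57906/89865 + 79095/(-1309)) = (1/2)*(-1/357)*(-358) + (57906*(1/89865) + 79095*(-1/1309)) = 179/357 + (6434/9985 - 79095/1309) = 179/357 - 781341469/13070365 = -2324363942/39211095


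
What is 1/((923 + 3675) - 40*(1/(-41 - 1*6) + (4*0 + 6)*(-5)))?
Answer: 47/272546 ≈ 0.00017245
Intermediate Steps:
1/((923 + 3675) - 40*(1/(-41 - 1*6) + (4*0 + 6)*(-5))) = 1/(4598 - 40*(1/(-41 - 6) + (0 + 6)*(-5))) = 1/(4598 - 40*(1/(-47) + 6*(-5))) = 1/(4598 - 40*(-1/47 - 30)) = 1/(4598 - 40*(-1411/47)) = 1/(4598 + 56440/47) = 1/(272546/47) = 47/272546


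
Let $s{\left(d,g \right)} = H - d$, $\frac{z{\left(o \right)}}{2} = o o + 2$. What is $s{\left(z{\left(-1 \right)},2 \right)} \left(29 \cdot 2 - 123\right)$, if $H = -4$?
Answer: $650$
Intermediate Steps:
$z{\left(o \right)} = 4 + 2 o^{2}$ ($z{\left(o \right)} = 2 \left(o o + 2\right) = 2 \left(o^{2} + 2\right) = 2 \left(2 + o^{2}\right) = 4 + 2 o^{2}$)
$s{\left(d,g \right)} = -4 - d$
$s{\left(z{\left(-1 \right)},2 \right)} \left(29 \cdot 2 - 123\right) = \left(-4 - \left(4 + 2 \left(-1\right)^{2}\right)\right) \left(29 \cdot 2 - 123\right) = \left(-4 - \left(4 + 2 \cdot 1\right)\right) \left(58 - 123\right) = \left(-4 - \left(4 + 2\right)\right) \left(-65\right) = \left(-4 - 6\right) \left(-65\right) = \left(-10\right) \left(-65\right) = 650$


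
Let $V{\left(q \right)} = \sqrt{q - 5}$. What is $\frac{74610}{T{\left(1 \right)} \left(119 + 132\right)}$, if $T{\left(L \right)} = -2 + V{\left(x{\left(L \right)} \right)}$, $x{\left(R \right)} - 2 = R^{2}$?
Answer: $- \frac{24870}{251} - \frac{12435 i \sqrt{2}}{251} \approx -99.084 - 70.063 i$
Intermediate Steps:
$x{\left(R \right)} = 2 + R^{2}$
$V{\left(q \right)} = \sqrt{-5 + q}$
$T{\left(L \right)} = -2 + \sqrt{-3 + L^{2}}$ ($T{\left(L \right)} = -2 + \sqrt{-5 + \left(2 + L^{2}\right)} = -2 + \sqrt{-3 + L^{2}}$)
$\frac{74610}{T{\left(1 \right)} \left(119 + 132\right)} = \frac{74610}{\left(-2 + \sqrt{-3 + 1^{2}}\right) \left(119 + 132\right)} = \frac{74610}{\left(-2 + \sqrt{-3 + 1}\right) 251} = \frac{74610}{\left(-2 + \sqrt{-2}\right) 251} = \frac{74610}{\left(-2 + i \sqrt{2}\right) 251} = \frac{74610}{-502 + 251 i \sqrt{2}}$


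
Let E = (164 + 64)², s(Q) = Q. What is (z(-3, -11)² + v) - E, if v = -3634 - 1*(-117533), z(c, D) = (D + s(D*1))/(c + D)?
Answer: 3033956/49 ≈ 61918.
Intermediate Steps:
z(c, D) = 2*D/(D + c) (z(c, D) = (D + D*1)/(c + D) = (D + D)/(D + c) = (2*D)/(D + c) = 2*D/(D + c))
E = 51984 (E = 228² = 51984)
v = 113899 (v = -3634 + 117533 = 113899)
(z(-3, -11)² + v) - E = ((2*(-11)/(-11 - 3))² + 113899) - 1*51984 = ((2*(-11)/(-14))² + 113899) - 51984 = ((2*(-11)*(-1/14))² + 113899) - 51984 = ((11/7)² + 113899) - 51984 = (121/49 + 113899) - 51984 = 5581172/49 - 51984 = 3033956/49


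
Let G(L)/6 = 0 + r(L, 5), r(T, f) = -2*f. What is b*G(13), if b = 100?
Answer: -6000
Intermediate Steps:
G(L) = -60 (G(L) = 6*(0 - 2*5) = 6*(0 - 10) = 6*(-10) = -60)
b*G(13) = 100*(-60) = -6000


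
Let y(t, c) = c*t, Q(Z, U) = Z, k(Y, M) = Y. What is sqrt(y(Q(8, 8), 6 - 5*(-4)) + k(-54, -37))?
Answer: sqrt(154) ≈ 12.410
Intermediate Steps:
sqrt(y(Q(8, 8), 6 - 5*(-4)) + k(-54, -37)) = sqrt((6 - 5*(-4))*8 - 54) = sqrt((6 + 20)*8 - 54) = sqrt(26*8 - 54) = sqrt(208 - 54) = sqrt(154)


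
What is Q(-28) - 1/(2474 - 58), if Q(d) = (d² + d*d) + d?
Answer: 3720639/2416 ≈ 1540.0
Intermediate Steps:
Q(d) = d + 2*d² (Q(d) = (d² + d²) + d = 2*d² + d = d + 2*d²)
Q(-28) - 1/(2474 - 58) = -28*(1 + 2*(-28)) - 1/(2474 - 58) = -28*(1 - 56) - 1/2416 = -28*(-55) - 1*1/2416 = 1540 - 1/2416 = 3720639/2416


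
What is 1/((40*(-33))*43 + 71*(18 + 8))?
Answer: -1/54914 ≈ -1.8210e-5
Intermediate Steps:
1/((40*(-33))*43 + 71*(18 + 8)) = 1/(-1320*43 + 71*26) = 1/(-56760 + 1846) = 1/(-54914) = -1/54914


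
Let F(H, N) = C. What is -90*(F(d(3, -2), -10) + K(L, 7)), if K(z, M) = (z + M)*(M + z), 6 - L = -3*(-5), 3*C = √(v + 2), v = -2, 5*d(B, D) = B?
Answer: -360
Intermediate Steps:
d(B, D) = B/5
C = 0 (C = √(-2 + 2)/3 = √0/3 = (⅓)*0 = 0)
F(H, N) = 0
L = -9 (L = 6 - (-3)*(-5) = 6 - 1*15 = 6 - 15 = -9)
K(z, M) = (M + z)² (K(z, M) = (M + z)*(M + z) = (M + z)²)
-90*(F(d(3, -2), -10) + K(L, 7)) = -90*(0 + (7 - 9)²) = -90*(0 + (-2)²) = -90*(0 + 4) = -90*4 = -360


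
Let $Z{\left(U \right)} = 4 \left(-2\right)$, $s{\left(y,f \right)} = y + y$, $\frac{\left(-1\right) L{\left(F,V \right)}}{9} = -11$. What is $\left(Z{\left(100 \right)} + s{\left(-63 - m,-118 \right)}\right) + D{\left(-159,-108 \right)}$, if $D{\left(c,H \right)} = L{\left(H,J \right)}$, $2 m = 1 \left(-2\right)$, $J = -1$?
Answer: $-33$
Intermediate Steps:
$m = -1$ ($m = \frac{1 \left(-2\right)}{2} = \frac{1}{2} \left(-2\right) = -1$)
$L{\left(F,V \right)} = 99$ ($L{\left(F,V \right)} = \left(-9\right) \left(-11\right) = 99$)
$s{\left(y,f \right)} = 2 y$
$D{\left(c,H \right)} = 99$
$Z{\left(U \right)} = -8$
$\left(Z{\left(100 \right)} + s{\left(-63 - m,-118 \right)}\right) + D{\left(-159,-108 \right)} = \left(-8 + 2 \left(-63 - -1\right)\right) + 99 = \left(-8 + 2 \left(-63 + 1\right)\right) + 99 = \left(-8 + 2 \left(-62\right)\right) + 99 = \left(-8 - 124\right) + 99 = -132 + 99 = -33$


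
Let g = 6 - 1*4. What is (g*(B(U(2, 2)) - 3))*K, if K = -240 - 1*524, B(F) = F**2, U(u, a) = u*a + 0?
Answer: -19864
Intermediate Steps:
U(u, a) = a*u (U(u, a) = a*u + 0 = a*u)
g = 2 (g = 6 - 4 = 2)
K = -764 (K = -240 - 524 = -764)
(g*(B(U(2, 2)) - 3))*K = (2*((2*2)**2 - 3))*(-764) = (2*(4**2 - 3))*(-764) = (2*(16 - 3))*(-764) = (2*13)*(-764) = 26*(-764) = -19864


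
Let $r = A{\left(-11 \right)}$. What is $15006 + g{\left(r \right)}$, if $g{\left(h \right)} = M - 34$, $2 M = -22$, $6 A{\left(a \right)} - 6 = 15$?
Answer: $14961$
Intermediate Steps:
$A{\left(a \right)} = \frac{7}{2}$ ($A{\left(a \right)} = 1 + \frac{1}{6} \cdot 15 = 1 + \frac{5}{2} = \frac{7}{2}$)
$r = \frac{7}{2} \approx 3.5$
$M = -11$ ($M = \frac{1}{2} \left(-22\right) = -11$)
$g{\left(h \right)} = -45$ ($g{\left(h \right)} = -11 - 34 = -45$)
$15006 + g{\left(r \right)} = 15006 - 45 = 14961$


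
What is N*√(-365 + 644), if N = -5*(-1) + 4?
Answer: 27*√31 ≈ 150.33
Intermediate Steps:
N = 9 (N = 5 + 4 = 9)
N*√(-365 + 644) = 9*√(-365 + 644) = 9*√279 = 9*(3*√31) = 27*√31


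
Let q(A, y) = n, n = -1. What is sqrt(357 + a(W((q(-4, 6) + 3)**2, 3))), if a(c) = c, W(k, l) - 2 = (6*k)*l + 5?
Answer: 2*sqrt(109) ≈ 20.881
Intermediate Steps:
q(A, y) = -1
W(k, l) = 7 + 6*k*l (W(k, l) = 2 + ((6*k)*l + 5) = 2 + (6*k*l + 5) = 2 + (5 + 6*k*l) = 7 + 6*k*l)
sqrt(357 + a(W((q(-4, 6) + 3)**2, 3))) = sqrt(357 + (7 + 6*(-1 + 3)**2*3)) = sqrt(357 + (7 + 6*2**2*3)) = sqrt(357 + (7 + 6*4*3)) = sqrt(357 + (7 + 72)) = sqrt(357 + 79) = sqrt(436) = 2*sqrt(109)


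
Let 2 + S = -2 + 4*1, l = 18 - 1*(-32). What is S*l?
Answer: 0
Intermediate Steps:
l = 50 (l = 18 + 32 = 50)
S = 0 (S = -2 + (-2 + 4*1) = -2 + (-2 + 4) = -2 + 2 = 0)
S*l = 0*50 = 0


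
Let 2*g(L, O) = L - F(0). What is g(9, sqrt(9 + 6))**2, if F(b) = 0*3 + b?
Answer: 81/4 ≈ 20.250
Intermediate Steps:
F(b) = b (F(b) = 0 + b = b)
g(L, O) = L/2 (g(L, O) = (L - 1*0)/2 = (L + 0)/2 = L/2)
g(9, sqrt(9 + 6))**2 = ((1/2)*9)**2 = (9/2)**2 = 81/4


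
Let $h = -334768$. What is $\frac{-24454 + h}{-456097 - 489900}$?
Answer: $\frac{359222}{945997} \approx 0.37973$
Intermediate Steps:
$\frac{-24454 + h}{-456097 - 489900} = \frac{-24454 - 334768}{-456097 - 489900} = - \frac{359222}{-945997} = \left(-359222\right) \left(- \frac{1}{945997}\right) = \frac{359222}{945997}$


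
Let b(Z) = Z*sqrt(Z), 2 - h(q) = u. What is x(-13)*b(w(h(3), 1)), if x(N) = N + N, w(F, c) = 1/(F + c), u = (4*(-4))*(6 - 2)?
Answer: -26*sqrt(67)/4489 ≈ -0.047409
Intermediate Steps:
u = -64 (u = -16*4 = -64)
h(q) = 66 (h(q) = 2 - 1*(-64) = 2 + 64 = 66)
b(Z) = Z**(3/2)
x(N) = 2*N
x(-13)*b(w(h(3), 1)) = (2*(-13))*(1/(66 + 1))**(3/2) = -26*sqrt(67)/4489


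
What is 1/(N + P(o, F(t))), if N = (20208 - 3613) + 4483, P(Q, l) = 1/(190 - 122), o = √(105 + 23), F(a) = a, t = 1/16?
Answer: 68/1433305 ≈ 4.7443e-5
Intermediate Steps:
t = 1/16 ≈ 0.062500
o = 8*√2 (o = √128 = 8*√2 ≈ 11.314)
P(Q, l) = 1/68
N = 21078 (N = 16595 + 4483 = 21078)
1/(N + P(o, F(t))) = 1/(21078 + 1/68) = 1/(1433305/68) = 68/1433305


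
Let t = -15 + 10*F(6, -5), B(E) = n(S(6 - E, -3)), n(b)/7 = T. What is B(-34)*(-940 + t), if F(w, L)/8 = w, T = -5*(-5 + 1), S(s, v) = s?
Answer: -66500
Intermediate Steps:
T = 20 (T = -5*(-4) = 20)
F(w, L) = 8*w
n(b) = 140 (n(b) = 7*20 = 140)
B(E) = 140
t = 465 (t = -15 + 10*(8*6) = -15 + 10*48 = -15 + 480 = 465)
B(-34)*(-940 + t) = 140*(-940 + 465) = 140*(-475) = -66500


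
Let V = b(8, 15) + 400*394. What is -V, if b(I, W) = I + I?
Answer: -157616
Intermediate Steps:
b(I, W) = 2*I
V = 157616 (V = 2*8 + 400*394 = 16 + 157600 = 157616)
-V = -1*157616 = -157616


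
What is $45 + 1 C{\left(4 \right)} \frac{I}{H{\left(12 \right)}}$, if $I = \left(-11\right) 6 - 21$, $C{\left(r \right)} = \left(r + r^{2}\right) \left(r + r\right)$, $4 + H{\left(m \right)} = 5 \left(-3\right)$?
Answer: $\frac{14775}{19} \approx 777.63$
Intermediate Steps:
$H{\left(m \right)} = -19$ ($H{\left(m \right)} = -4 + 5 \left(-3\right) = -4 - 15 = -19$)
$C{\left(r \right)} = 2 r \left(r + r^{2}\right)$ ($C{\left(r \right)} = \left(r + r^{2}\right) 2 r = 2 r \left(r + r^{2}\right)$)
$I = -87$ ($I = -66 - 21 = -87$)
$45 + 1 C{\left(4 \right)} \frac{I}{H{\left(12 \right)}} = 45 + 1 \cdot 2 \cdot 4^{2} \left(1 + 4\right) \left(- \frac{87}{-19}\right) = 45 + 1 \cdot 2 \cdot 16 \cdot 5 \left(\left(-87\right) \left(- \frac{1}{19}\right)\right) = 45 + 1 \cdot 160 \cdot \frac{87}{19} = 45 + 160 \cdot \frac{87}{19} = 45 + \frac{13920}{19} = \frac{14775}{19}$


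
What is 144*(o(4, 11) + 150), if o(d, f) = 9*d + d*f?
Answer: 33120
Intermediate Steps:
144*(o(4, 11) + 150) = 144*(4*(9 + 11) + 150) = 144*(4*20 + 150) = 144*(80 + 150) = 144*230 = 33120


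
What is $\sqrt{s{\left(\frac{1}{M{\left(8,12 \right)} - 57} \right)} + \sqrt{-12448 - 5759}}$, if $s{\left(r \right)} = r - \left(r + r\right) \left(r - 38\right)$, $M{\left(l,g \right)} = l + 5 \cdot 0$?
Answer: $\frac{\sqrt{-3775 + 122451 i \sqrt{7}}}{49} \approx 8.1661 + 8.2618 i$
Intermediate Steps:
$M{\left(l,g \right)} = l$ ($M{\left(l,g \right)} = l + 0 = l$)
$s{\left(r \right)} = r - 2 r \left(-38 + r\right)$
$\sqrt{s{\left(\frac{1}{M{\left(8,12 \right)} - 57} \right)} + \sqrt{-12448 - 5759}} = \sqrt{\frac{77 - \frac{2}{8 - 57}}{8 - 57} + \sqrt{-12448 - 5759}} = \sqrt{\frac{77 - \frac{2}{-49}}{-49} + \sqrt{-18207}} = \sqrt{- \frac{77 - - \frac{2}{49}}{49} + 51 i \sqrt{7}} = \sqrt{- \frac{77 + \frac{2}{49}}{49} + 51 i \sqrt{7}} = \sqrt{\left(- \frac{1}{49}\right) \frac{3775}{49} + 51 i \sqrt{7}} = \sqrt{- \frac{3775}{2401} + 51 i \sqrt{7}}$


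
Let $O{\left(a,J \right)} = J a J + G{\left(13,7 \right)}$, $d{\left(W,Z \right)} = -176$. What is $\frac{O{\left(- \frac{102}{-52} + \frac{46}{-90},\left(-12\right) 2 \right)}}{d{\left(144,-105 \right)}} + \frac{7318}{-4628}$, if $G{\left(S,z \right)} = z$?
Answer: $- \frac{6483511}{1018160} \approx -6.3679$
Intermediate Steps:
$O{\left(a,J \right)} = 7 + a J^{2}$ ($O{\left(a,J \right)} = J a J + 7 = a J^{2} + 7 = 7 + a J^{2}$)
$\frac{O{\left(- \frac{102}{-52} + \frac{46}{-90},\left(-12\right) 2 \right)}}{d{\left(144,-105 \right)}} + \frac{7318}{-4628} = \frac{7 + \left(- \frac{102}{-52} + \frac{46}{-90}\right) \left(\left(-12\right) 2\right)^{2}}{-176} + \frac{7318}{-4628} = \left(7 + \left(\left(-102\right) \left(- \frac{1}{52}\right) + 46 \left(- \frac{1}{90}\right)\right) \left(-24\right)^{2}\right) \left(- \frac{1}{176}\right) + 7318 \left(- \frac{1}{4628}\right) = \left(7 + \left(\frac{51}{26} - \frac{23}{45}\right) 576\right) \left(- \frac{1}{176}\right) - \frac{3659}{2314} = \left(7 + \frac{1697}{1170} \cdot 576\right) \left(- \frac{1}{176}\right) - \frac{3659}{2314} = \left(7 + \frac{54304}{65}\right) \left(- \frac{1}{176}\right) - \frac{3659}{2314} = \frac{54759}{65} \left(- \frac{1}{176}\right) - \frac{3659}{2314} = - \frac{54759}{11440} - \frac{3659}{2314} = - \frac{6483511}{1018160}$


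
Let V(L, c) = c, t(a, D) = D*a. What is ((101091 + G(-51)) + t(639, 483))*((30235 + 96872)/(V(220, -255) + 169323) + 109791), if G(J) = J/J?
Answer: 2535167033755485/56356 ≈ 4.4985e+10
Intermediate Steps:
G(J) = 1
((101091 + G(-51)) + t(639, 483))*((30235 + 96872)/(V(220, -255) + 169323) + 109791) = ((101091 + 1) + 483*639)*((30235 + 96872)/(-255 + 169323) + 109791) = (101092 + 308637)*(127107/169068 + 109791) = 409729*(127107*(1/169068) + 109791) = 409729*(42369/56356 + 109791) = 409729*(6187423965/56356) = 2535167033755485/56356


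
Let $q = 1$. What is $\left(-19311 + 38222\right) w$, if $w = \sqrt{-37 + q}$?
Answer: $113466 i \approx 1.1347 \cdot 10^{5} i$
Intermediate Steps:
$w = 6 i$ ($w = \sqrt{-37 + 1} = \sqrt{-36} = 6 i \approx 6.0 i$)
$\left(-19311 + 38222\right) w = \left(-19311 + 38222\right) 6 i = 18911 \cdot 6 i = 113466 i$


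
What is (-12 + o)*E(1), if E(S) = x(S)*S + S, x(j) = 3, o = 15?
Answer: 12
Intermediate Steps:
E(S) = 4*S (E(S) = 3*S + S = 4*S)
(-12 + o)*E(1) = (-12 + 15)*(4*1) = 3*4 = 12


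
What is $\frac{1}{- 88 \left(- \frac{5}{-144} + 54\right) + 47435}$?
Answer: $\frac{18}{768239} \approx 2.343 \cdot 10^{-5}$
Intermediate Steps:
$\frac{1}{- 88 \left(- \frac{5}{-144} + 54\right) + 47435} = \frac{1}{- 88 \left(\left(-5\right) \left(- \frac{1}{144}\right) + 54\right) + 47435} = \frac{1}{- 88 \left(\frac{5}{144} + 54\right) + 47435} = \frac{1}{\left(-88\right) \frac{7781}{144} + 47435} = \frac{1}{- \frac{85591}{18} + 47435} = \frac{1}{\frac{768239}{18}} = \frac{18}{768239}$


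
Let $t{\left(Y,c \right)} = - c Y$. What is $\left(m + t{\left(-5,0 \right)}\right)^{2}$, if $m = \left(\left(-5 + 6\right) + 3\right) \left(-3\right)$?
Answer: $144$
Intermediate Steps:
$t{\left(Y,c \right)} = - Y c$
$m = -12$ ($m = \left(1 + 3\right) \left(-3\right) = 4 \left(-3\right) = -12$)
$\left(m + t{\left(-5,0 \right)}\right)^{2} = \left(-12 - \left(-5\right) 0\right)^{2} = \left(-12 + 0\right)^{2} = \left(-12\right)^{2} = 144$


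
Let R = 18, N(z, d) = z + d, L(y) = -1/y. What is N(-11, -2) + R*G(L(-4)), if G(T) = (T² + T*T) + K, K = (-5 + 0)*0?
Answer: -43/4 ≈ -10.750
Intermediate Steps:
K = 0 (K = -5*0 = 0)
G(T) = 2*T² (G(T) = (T² + T*T) + 0 = (T² + T²) + 0 = 2*T² + 0 = 2*T²)
N(z, d) = d + z
N(-11, -2) + R*G(L(-4)) = (-2 - 11) + 18*(2*(-1/(-4))²) = -13 + 18*(2*(-1*(-¼))²) = -13 + 18*(2*(¼)²) = -13 + 18*(2*(1/16)) = -13 + 18*(⅛) = -13 + 9/4 = -43/4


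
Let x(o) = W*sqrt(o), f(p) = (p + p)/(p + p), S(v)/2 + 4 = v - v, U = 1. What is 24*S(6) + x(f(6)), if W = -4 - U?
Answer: -197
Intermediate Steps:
S(v) = -8 (S(v) = -8 + 2*(v - v) = -8 + 2*0 = -8 + 0 = -8)
f(p) = 1 (f(p) = (2*p)/((2*p)) = (2*p)*(1/(2*p)) = 1)
W = -5 (W = -4 - 1*1 = -4 - 1 = -5)
x(o) = -5*sqrt(o)
24*S(6) + x(f(6)) = 24*(-8) - 5*sqrt(1) = -192 - 5*1 = -192 - 5 = -197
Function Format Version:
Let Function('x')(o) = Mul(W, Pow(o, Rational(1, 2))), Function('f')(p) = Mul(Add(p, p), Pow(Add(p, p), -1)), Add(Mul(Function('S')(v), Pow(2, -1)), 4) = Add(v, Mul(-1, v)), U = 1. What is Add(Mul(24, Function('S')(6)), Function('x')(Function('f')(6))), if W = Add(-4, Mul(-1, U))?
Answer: -197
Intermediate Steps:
Function('S')(v) = -8 (Function('S')(v) = Add(-8, Mul(2, Add(v, Mul(-1, v)))) = Add(-8, Mul(2, 0)) = Add(-8, 0) = -8)
Function('f')(p) = 1 (Function('f')(p) = Mul(Mul(2, p), Pow(Mul(2, p), -1)) = Mul(Mul(2, p), Mul(Rational(1, 2), Pow(p, -1))) = 1)
W = -5 (W = Add(-4, Mul(-1, 1)) = Add(-4, -1) = -5)
Function('x')(o) = Mul(-5, Pow(o, Rational(1, 2)))
Add(Mul(24, Function('S')(6)), Function('x')(Function('f')(6))) = Add(Mul(24, -8), Mul(-5, Pow(1, Rational(1, 2)))) = Add(-192, Mul(-5, 1)) = Add(-192, -5) = -197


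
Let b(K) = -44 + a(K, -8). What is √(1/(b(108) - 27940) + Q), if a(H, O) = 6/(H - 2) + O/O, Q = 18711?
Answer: √10289056067033122/741548 ≈ 136.79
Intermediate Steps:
a(H, O) = 1 + 6/(-2 + H) (a(H, O) = 6/(-2 + H) + 1 = 1 + 6/(-2 + H))
b(K) = -44 + (4 + K)/(-2 + K)
√(1/(b(108) - 27940) + Q) = √(1/((92 - 43*108)/(-2 + 108) - 27940) + 18711) = √(1/((92 - 4644)/106 - 27940) + 18711) = √(1/((1/106)*(-4552) - 27940) + 18711) = √(1/(-2276/53 - 27940) + 18711) = √(1/(-1483096/53) + 18711) = √(-53/1483096 + 18711) = √(27750209203/1483096) = √10289056067033122/741548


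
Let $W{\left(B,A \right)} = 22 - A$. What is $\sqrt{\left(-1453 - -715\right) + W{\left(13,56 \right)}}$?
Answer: $2 i \sqrt{193} \approx 27.785 i$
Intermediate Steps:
$\sqrt{\left(-1453 - -715\right) + W{\left(13,56 \right)}} = \sqrt{\left(-1453 - -715\right) + \left(22 - 56\right)} = \sqrt{\left(-1453 + 715\right) + \left(22 - 56\right)} = \sqrt{-738 - 34} = \sqrt{-772} = 2 i \sqrt{193}$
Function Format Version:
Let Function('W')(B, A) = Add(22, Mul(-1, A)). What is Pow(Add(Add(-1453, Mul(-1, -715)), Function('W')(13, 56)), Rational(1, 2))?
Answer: Mul(2, I, Pow(193, Rational(1, 2))) ≈ Mul(27.785, I)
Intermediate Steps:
Pow(Add(Add(-1453, Mul(-1, -715)), Function('W')(13, 56)), Rational(1, 2)) = Pow(Add(Add(-1453, Mul(-1, -715)), Add(22, Mul(-1, 56))), Rational(1, 2)) = Pow(Add(Add(-1453, 715), Add(22, -56)), Rational(1, 2)) = Pow(Add(-738, -34), Rational(1, 2)) = Pow(-772, Rational(1, 2)) = Mul(2, I, Pow(193, Rational(1, 2)))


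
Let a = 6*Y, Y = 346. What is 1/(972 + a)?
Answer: 1/3048 ≈ 0.00032808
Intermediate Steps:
a = 2076 (a = 6*346 = 2076)
1/(972 + a) = 1/(972 + 2076) = 1/3048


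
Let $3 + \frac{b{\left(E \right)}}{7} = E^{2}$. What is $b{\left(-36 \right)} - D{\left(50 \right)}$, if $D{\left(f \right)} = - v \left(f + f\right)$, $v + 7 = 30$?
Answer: $11351$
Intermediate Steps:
$v = 23$ ($v = -7 + 30 = 23$)
$b{\left(E \right)} = -21 + 7 E^{2}$
$D{\left(f \right)} = - 46 f$ ($D{\left(f \right)} = - 23 \left(f + f\right) = - 23 \cdot 2 f = - 46 f$)
$b{\left(-36 \right)} - D{\left(50 \right)} = \left(-21 + 7 \left(-36\right)^{2}\right) - \left(-46\right) 50 = \left(-21 + 7 \cdot 1296\right) - -2300 = \left(-21 + 9072\right) + 2300 = 9051 + 2300 = 11351$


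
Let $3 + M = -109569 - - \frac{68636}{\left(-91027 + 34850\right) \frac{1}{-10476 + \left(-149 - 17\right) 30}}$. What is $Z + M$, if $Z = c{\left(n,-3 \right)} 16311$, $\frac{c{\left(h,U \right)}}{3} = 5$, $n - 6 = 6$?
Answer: $\frac{8649957477}{56177} \approx 1.5398 \cdot 10^{5}$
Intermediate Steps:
$n = 12$ ($n = 6 + 6 = 12$)
$c{\left(h,U \right)} = 15$ ($c{\left(h,U \right)} = 3 \cdot 5 = 15$)
$Z = 244665$ ($Z = 15 \cdot 16311 = 244665$)
$M = - \frac{5094588228}{56177}$ ($M = -3 - \left(109569 - \frac{68636}{\left(-91027 + 34850\right) \frac{1}{-10476 + \left(-149 - 17\right) 30}}\right) = -3 - \left(109569 - \frac{68636}{\left(-56177\right) \frac{1}{-10476 - 4980}}\right) = -3 - \left(109569 - \frac{68636}{\left(-56177\right) \frac{1}{-15456}}\right) = -3 - \left(109569 - \frac{68636}{\left(-56177\right) \left(- \frac{1}{15456}\right)}\right) = -3 - \left(109569 - \frac{68636}{\frac{56177}{15456}}\right) = -3 - \left(109569 - \frac{1060838016}{56177}\right) = -3 - \frac{5094419697}{56177} = - \frac{5094588228}{56177} \approx -90688.0$)
$Z + M = 244665 - \frac{5094588228}{56177} = \frac{8649957477}{56177}$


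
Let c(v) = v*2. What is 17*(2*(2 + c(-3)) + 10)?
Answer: 34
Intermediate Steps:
c(v) = 2*v
17*(2*(2 + c(-3)) + 10) = 17*(2*(2 + 2*(-3)) + 10) = 17*(2*(2 - 6) + 10) = 17*(2*(-4) + 10) = 17*(-8 + 10) = 17*2 = 34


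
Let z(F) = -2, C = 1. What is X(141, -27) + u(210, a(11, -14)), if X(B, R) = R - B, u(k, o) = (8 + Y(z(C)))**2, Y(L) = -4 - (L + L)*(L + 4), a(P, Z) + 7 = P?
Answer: -24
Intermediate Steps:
a(P, Z) = -7 + P
Y(L) = -4 - 2*L*(4 + L)
u(k, o) = 144 (u(k, o) = (8 + (-4 - 8*(-2) - 2*(-2)**2))**2 = (8 + (-4 + 16 - 2*4))**2 = (8 + (-4 + 16 - 8))**2 = (8 + 4)**2 = 12**2 = 144)
X(141, -27) + u(210, a(11, -14)) = (-27 - 1*141) + 144 = (-27 - 141) + 144 = -168 + 144 = -24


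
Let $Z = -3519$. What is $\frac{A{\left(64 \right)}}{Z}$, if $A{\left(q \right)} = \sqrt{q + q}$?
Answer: $- \frac{8 \sqrt{2}}{3519} \approx -0.003215$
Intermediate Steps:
$A{\left(q \right)} = \sqrt{2} \sqrt{q}$ ($A{\left(q \right)} = \sqrt{2 q} = \sqrt{2} \sqrt{q}$)
$\frac{A{\left(64 \right)}}{Z} = \frac{\sqrt{2} \sqrt{64}}{-3519} = \sqrt{2} \cdot 8 \left(- \frac{1}{3519}\right) = 8 \sqrt{2} \left(- \frac{1}{3519}\right) = - \frac{8 \sqrt{2}}{3519}$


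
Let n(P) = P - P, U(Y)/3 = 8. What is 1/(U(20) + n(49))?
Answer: 1/24 ≈ 0.041667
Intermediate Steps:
U(Y) = 24 (U(Y) = 3*8 = 24)
n(P) = 0
1/(U(20) + n(49)) = 1/(24 + 0) = 1/24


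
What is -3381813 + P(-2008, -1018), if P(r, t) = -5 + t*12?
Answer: -3394034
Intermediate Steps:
P(r, t) = -5 + 12*t
-3381813 + P(-2008, -1018) = -3381813 + (-5 + 12*(-1018)) = -3381813 + (-5 - 12216) = -3381813 - 12221 = -3394034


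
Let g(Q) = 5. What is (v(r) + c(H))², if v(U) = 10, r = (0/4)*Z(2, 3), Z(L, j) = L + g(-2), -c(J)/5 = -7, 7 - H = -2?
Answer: 2025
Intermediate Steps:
H = 9 (H = 7 - 1*(-2) = 7 + 2 = 9)
c(J) = 35 (c(J) = -5*(-7) = 35)
Z(L, j) = 5 + L (Z(L, j) = L + 5 = 5 + L)
r = 0 (r = (0/4)*(5 + 2) = (0*(¼))*7 = 0*7 = 0)
(v(r) + c(H))² = (10 + 35)² = 45² = 2025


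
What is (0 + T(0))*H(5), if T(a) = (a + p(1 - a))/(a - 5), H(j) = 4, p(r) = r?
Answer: -4/5 ≈ -0.80000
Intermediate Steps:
T(a) = 1/(-5 + a) (T(a) = (a + (1 - a))/(a - 5) = 1/(-5 + a))
(0 + T(0))*H(5) = (0 + 1/(-5 + 0))*4 = (0 + 1/(-5))*4 = (0 - 1/5)*4 = -1/5*4 = -4/5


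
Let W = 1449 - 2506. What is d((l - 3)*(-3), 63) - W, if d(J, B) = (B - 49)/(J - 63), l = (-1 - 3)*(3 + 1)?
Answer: 3164/3 ≈ 1054.7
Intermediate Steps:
l = -16 (l = -4*4 = -16)
d(J, B) = (-49 + B)/(-63 + J)
W = -1057
d((l - 3)*(-3), 63) - W = (-49 + 63)/(-63 + (-16 - 3)*(-3)) - 1*(-1057) = 14/(-63 - 19*(-3)) + 1057 = 14/(-63 + 57) + 1057 = 14/(-6) + 1057 = -1/6*14 + 1057 = -7/3 + 1057 = 3164/3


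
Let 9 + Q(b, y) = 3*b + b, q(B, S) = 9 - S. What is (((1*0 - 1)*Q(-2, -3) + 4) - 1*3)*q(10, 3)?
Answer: 108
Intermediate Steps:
Q(b, y) = -9 + 4*b (Q(b, y) = -9 + (3*b + b) = -9 + 4*b)
(((1*0 - 1)*Q(-2, -3) + 4) - 1*3)*q(10, 3) = (((1*0 - 1)*(-9 + 4*(-2)) + 4) - 1*3)*(9 - 1*3) = (((0 - 1)*(-9 - 8) + 4) - 3)*(9 - 3) = ((-1*(-17) + 4) - 3)*6 = ((17 + 4) - 3)*6 = (21 - 3)*6 = 18*6 = 108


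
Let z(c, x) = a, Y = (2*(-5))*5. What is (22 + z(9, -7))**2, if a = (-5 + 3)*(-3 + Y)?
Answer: 16384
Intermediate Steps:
Y = -50 (Y = -10*5 = -50)
a = 106 (a = (-5 + 3)*(-3 - 50) = -2*(-53) = 106)
z(c, x) = 106
(22 + z(9, -7))**2 = (22 + 106)**2 = 128**2 = 16384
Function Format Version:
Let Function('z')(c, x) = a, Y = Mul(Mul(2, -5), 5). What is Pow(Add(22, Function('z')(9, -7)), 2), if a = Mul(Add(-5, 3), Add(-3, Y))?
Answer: 16384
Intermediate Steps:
Y = -50 (Y = Mul(-10, 5) = -50)
a = 106 (a = Mul(Add(-5, 3), Add(-3, -50)) = Mul(-2, -53) = 106)
Function('z')(c, x) = 106
Pow(Add(22, Function('z')(9, -7)), 2) = Pow(Add(22, 106), 2) = Pow(128, 2) = 16384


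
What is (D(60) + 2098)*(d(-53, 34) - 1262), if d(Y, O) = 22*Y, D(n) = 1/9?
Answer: -45847924/9 ≈ -5.0942e+6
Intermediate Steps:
D(n) = 1/9
(D(60) + 2098)*(d(-53, 34) - 1262) = (1/9 + 2098)*(22*(-53) - 1262) = 18883*(-1166 - 1262)/9 = (18883/9)*(-2428) = -45847924/9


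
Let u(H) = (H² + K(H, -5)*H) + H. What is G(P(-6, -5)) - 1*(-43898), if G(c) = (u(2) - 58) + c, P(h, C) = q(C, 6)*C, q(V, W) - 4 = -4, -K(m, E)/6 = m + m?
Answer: 43798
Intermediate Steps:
K(m, E) = -12*m (K(m, E) = -6*(m + m) = -12*m)
u(H) = H - 11*H² (u(H) = (H² + (-12*H)*H) + H = (H² - 12*H²) + H = -11*H² + H = H - 11*H²)
q(V, W) = 0 (q(V, W) = 4 - 4 = 0)
P(h, C) = 0 (P(h, C) = 0*C = 0)
G(c) = -100 + c (G(c) = (2*(1 - 11*2) - 58) + c = (2*(1 - 22) - 58) + c = (2*(-21) - 58) + c = (-42 - 58) + c = -100 + c)
G(P(-6, -5)) - 1*(-43898) = (-100 + 0) - 1*(-43898) = -100 + 43898 = 43798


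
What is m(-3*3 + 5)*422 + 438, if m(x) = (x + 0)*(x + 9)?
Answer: -8002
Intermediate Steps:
m(x) = x*(9 + x)
m(-3*3 + 5)*422 + 438 = ((-3*3 + 5)*(9 + (-3*3 + 5)))*422 + 438 = ((-9 + 5)*(9 + (-9 + 5)))*422 + 438 = -4*(9 - 4)*422 + 438 = -4*5*422 + 438 = -20*422 + 438 = -8440 + 438 = -8002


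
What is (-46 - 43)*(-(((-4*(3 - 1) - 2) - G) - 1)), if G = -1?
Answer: -890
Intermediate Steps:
(-46 - 43)*(-(((-4*(3 - 1) - 2) - G) - 1)) = (-46 - 43)*(-(((-4*(3 - 1) - 2) - 1*(-1)) - 1)) = -(-89)*(((-4*2 - 2) + 1) - 1) = -(-89)*(((-8 - 2) + 1) - 1) = -(-89)*((-10 + 1) - 1) = -(-89)*(-9 - 1) = -(-89)*(-10) = -89*10 = -890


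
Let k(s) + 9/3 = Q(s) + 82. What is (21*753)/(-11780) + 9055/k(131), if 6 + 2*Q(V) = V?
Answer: 208860721/3333740 ≈ 62.651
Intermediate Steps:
Q(V) = -3 + V/2
k(s) = 76 + s/2 (k(s) = -3 + ((-3 + s/2) + 82) = -3 + (79 + s/2) = 76 + s/2)
(21*753)/(-11780) + 9055/k(131) = (21*753)/(-11780) + 9055/(76 + (½)*131) = 15813*(-1/11780) + 9055/(76 + 131/2) = -15813/11780 + 9055/(283/2) = -15813/11780 + 9055*(2/283) = -15813/11780 + 18110/283 = 208860721/3333740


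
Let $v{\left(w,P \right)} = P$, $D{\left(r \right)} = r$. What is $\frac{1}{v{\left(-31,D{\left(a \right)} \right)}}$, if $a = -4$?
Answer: $- \frac{1}{4} \approx -0.25$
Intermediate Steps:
$\frac{1}{v{\left(-31,D{\left(a \right)} \right)}} = \frac{1}{-4} = - \frac{1}{4}$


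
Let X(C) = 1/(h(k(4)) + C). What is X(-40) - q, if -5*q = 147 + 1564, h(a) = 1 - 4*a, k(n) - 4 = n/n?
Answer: 100944/295 ≈ 342.18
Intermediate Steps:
k(n) = 5 (k(n) = 4 + n/n = 4 + 1 = 5)
q = -1711/5 (q = -(147 + 1564)/5 = -⅕*1711 = -1711/5 ≈ -342.20)
X(C) = 1/(-19 + C) (X(C) = 1/((1 - 4*5) + C) = 1/((1 - 20) + C) = 1/(-19 + C))
X(-40) - q = 1/(-19 - 40) - 1*(-1711/5) = 1/(-59) + 1711/5 = -1/59 + 1711/5 = 100944/295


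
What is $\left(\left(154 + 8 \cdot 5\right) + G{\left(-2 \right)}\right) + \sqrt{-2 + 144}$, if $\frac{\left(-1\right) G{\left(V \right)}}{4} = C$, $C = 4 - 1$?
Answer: $182 + \sqrt{142} \approx 193.92$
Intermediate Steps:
$C = 3$
$G{\left(V \right)} = -12$ ($G{\left(V \right)} = \left(-4\right) 3 = -12$)
$\left(\left(154 + 8 \cdot 5\right) + G{\left(-2 \right)}\right) + \sqrt{-2 + 144} = \left(\left(154 + 8 \cdot 5\right) - 12\right) + \sqrt{-2 + 144} = \left(\left(154 + 40\right) - 12\right) + \sqrt{142} = \left(194 - 12\right) + \sqrt{142} = 182 + \sqrt{142}$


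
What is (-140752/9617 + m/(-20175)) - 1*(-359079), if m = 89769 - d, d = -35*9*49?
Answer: 23221908140519/64674325 ≈ 3.5906e+5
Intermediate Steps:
d = -15435 (d = -315*49 = -15435)
m = 105204 (m = 89769 - 1*(-15435) = 89769 + 15435 = 105204)
(-140752/9617 + m/(-20175)) - 1*(-359079) = (-140752/9617 + 105204/(-20175)) - 1*(-359079) = (-140752*1/9617 + 105204*(-1/20175)) + 359079 = (-140752/9617 - 35068/6725) + 359079 = -1283806156/64674325 + 359079 = 23221908140519/64674325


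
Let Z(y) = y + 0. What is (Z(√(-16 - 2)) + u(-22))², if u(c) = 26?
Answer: 658 + 156*I*√2 ≈ 658.0 + 220.62*I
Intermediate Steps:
Z(y) = y
(Z(√(-16 - 2)) + u(-22))² = (√(-16 - 2) + 26)² = (√(-18) + 26)² = (3*I*√2 + 26)² = (26 + 3*I*√2)²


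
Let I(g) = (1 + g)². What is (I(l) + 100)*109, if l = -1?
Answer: 10900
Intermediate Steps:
(I(l) + 100)*109 = ((1 - 1)² + 100)*109 = (0² + 100)*109 = (0 + 100)*109 = 100*109 = 10900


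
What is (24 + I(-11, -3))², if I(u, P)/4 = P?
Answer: 144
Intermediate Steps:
I(u, P) = 4*P
(24 + I(-11, -3))² = (24 + 4*(-3))² = (24 - 12)² = 12² = 144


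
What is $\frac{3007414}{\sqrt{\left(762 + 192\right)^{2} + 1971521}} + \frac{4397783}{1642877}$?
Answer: $\frac{4397783}{1642877} + \frac{3007414 \sqrt{2881637}}{2881637} \approx 1774.3$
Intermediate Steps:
$\frac{3007414}{\sqrt{\left(762 + 192\right)^{2} + 1971521}} + \frac{4397783}{1642877} = \frac{3007414}{\sqrt{954^{2} + 1971521}} + 4397783 \cdot \frac{1}{1642877} = \frac{3007414}{\sqrt{910116 + 1971521}} + \frac{4397783}{1642877} = \frac{3007414}{\sqrt{2881637}} + \frac{4397783}{1642877} = 3007414 \frac{\sqrt{2881637}}{2881637} + \frac{4397783}{1642877} = \frac{3007414 \sqrt{2881637}}{2881637} + \frac{4397783}{1642877} = \frac{4397783}{1642877} + \frac{3007414 \sqrt{2881637}}{2881637}$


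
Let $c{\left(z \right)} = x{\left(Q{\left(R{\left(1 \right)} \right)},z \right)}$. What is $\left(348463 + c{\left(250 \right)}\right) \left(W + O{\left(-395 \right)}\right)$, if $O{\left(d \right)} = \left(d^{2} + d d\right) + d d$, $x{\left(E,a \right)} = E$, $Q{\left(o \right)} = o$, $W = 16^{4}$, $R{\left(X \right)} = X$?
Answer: $185944223504$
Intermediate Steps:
$W = 65536$
$c{\left(z \right)} = 1$
$O{\left(d \right)} = 3 d^{2}$ ($O{\left(d \right)} = \left(d^{2} + d^{2}\right) + d^{2} = 2 d^{2} + d^{2} = 3 d^{2}$)
$\left(348463 + c{\left(250 \right)}\right) \left(W + O{\left(-395 \right)}\right) = \left(348463 + 1\right) \left(65536 + 3 \left(-395\right)^{2}\right) = 348464 \left(65536 + 3 \cdot 156025\right) = 348464 \left(65536 + 468075\right) = 348464 \cdot 533611 = 185944223504$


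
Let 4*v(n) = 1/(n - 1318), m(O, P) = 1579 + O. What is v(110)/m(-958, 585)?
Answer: -1/3000672 ≈ -3.3326e-7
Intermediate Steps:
v(n) = 1/(4*(-1318 + n)) (v(n) = 1/(4*(n - 1318)) = 1/(4*(-1318 + n)))
v(110)/m(-958, 585) = (1/(4*(-1318 + 110)))/(1579 - 958) = ((1/4)/(-1208))/621 = ((1/4)*(-1/1208))*(1/621) = -1/4832*1/621 = -1/3000672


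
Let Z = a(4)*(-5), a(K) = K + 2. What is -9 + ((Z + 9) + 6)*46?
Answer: -699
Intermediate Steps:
a(K) = 2 + K
Z = -30 (Z = (2 + 4)*(-5) = 6*(-5) = -30)
-9 + ((Z + 9) + 6)*46 = -9 + ((-30 + 9) + 6)*46 = -9 + (-21 + 6)*46 = -9 - 15*46 = -9 - 690 = -699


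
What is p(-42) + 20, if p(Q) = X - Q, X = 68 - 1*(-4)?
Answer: 134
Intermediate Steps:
X = 72 (X = 68 + 4 = 72)
p(Q) = 72 - Q
p(-42) + 20 = (72 - 1*(-42)) + 20 = (72 + 42) + 20 = 114 + 20 = 134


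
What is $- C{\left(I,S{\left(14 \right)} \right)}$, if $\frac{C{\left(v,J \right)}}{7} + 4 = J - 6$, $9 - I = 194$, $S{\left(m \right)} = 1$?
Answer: $63$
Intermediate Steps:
$I = -185$ ($I = 9 - 194 = -185$)
$C{\left(v,J \right)} = -70 + 7 J$ ($C{\left(v,J \right)} = -28 + 7 \left(J - 6\right) = -28 + 7 \left(-6 + J\right) = -28 + \left(-42 + 7 J\right) = -70 + 7 J$)
$- C{\left(I,S{\left(14 \right)} \right)} = - (-70 + 7 \cdot 1) = - (-70 + 7) = \left(-1\right) \left(-63\right) = 63$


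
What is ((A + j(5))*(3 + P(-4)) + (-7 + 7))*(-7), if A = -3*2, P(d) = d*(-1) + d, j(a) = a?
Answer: 21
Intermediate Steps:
P(d) = 0 (P(d) = -d + d = 0)
A = -6
((A + j(5))*(3 + P(-4)) + (-7 + 7))*(-7) = ((-6 + 5)*(3 + 0) + (-7 + 7))*(-7) = (-1*3 + 0)*(-7) = (-3 + 0)*(-7) = -3*(-7) = 21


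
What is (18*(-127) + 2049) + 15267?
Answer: 15030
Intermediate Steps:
(18*(-127) + 2049) + 15267 = (-2286 + 2049) + 15267 = -237 + 15267 = 15030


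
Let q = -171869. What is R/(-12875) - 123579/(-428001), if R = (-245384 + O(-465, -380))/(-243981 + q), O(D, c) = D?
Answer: 220515079479467/763848926356250 ≈ 0.28869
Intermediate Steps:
R = 245849/415850 (R = (-245384 - 465)/(-243981 - 171869) = -245849/(-415850) = -245849*(-1/415850) = 245849/415850 ≈ 0.59120)
R/(-12875) - 123579/(-428001) = (245849/415850)/(-12875) - 123579/(-428001) = (245849/415850)*(-1/12875) - 123579*(-1/428001) = -245849/5354068750 + 41193/142667 = 220515079479467/763848926356250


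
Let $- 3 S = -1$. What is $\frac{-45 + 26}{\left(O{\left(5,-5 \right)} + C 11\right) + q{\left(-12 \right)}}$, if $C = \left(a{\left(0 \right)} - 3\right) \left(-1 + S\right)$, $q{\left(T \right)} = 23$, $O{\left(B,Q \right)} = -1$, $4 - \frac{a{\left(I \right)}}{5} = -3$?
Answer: $\frac{57}{638} \approx 0.089342$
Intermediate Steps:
$S = \frac{1}{3}$ ($S = \left(- \frac{1}{3}\right) \left(-1\right) = \frac{1}{3} \approx 0.33333$)
$a{\left(I \right)} = 35$ ($a{\left(I \right)} = 20 - -15 = 20 + 15 = 35$)
$C = - \frac{64}{3}$ ($C = \left(35 - 3\right) \left(-1 + \frac{1}{3}\right) = 32 \left(- \frac{2}{3}\right) = - \frac{64}{3} \approx -21.333$)
$\frac{-45 + 26}{\left(O{\left(5,-5 \right)} + C 11\right) + q{\left(-12 \right)}} = \frac{-45 + 26}{\left(-1 - \frac{704}{3}\right) + 23} = - \frac{19}{\left(-1 - \frac{704}{3}\right) + 23} = - \frac{19}{- \frac{707}{3} + 23} = - \frac{19}{- \frac{638}{3}} = \left(-19\right) \left(- \frac{3}{638}\right) = \frac{57}{638}$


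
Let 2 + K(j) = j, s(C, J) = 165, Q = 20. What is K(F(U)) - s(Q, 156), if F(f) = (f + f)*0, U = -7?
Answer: -167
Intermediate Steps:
F(f) = 0 (F(f) = (2*f)*0 = 0)
K(j) = -2 + j
K(F(U)) - s(Q, 156) = (-2 + 0) - 1*165 = -2 - 165 = -167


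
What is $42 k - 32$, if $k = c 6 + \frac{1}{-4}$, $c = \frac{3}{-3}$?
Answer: $- \frac{589}{2} \approx -294.5$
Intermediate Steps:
$c = -1$ ($c = 3 \left(- \frac{1}{3}\right) = -1$)
$k = - \frac{25}{4}$ ($k = \left(-1\right) 6 + \frac{1}{-4} = -6 - \frac{1}{4} = - \frac{25}{4} \approx -6.25$)
$42 k - 32 = 42 \left(- \frac{25}{4}\right) - 32 = - \frac{525}{2} - 32 = - \frac{589}{2}$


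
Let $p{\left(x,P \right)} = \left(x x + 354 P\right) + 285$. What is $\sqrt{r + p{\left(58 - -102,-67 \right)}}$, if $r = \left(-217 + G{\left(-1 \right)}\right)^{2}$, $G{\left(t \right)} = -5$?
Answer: $\sqrt{51451} \approx 226.83$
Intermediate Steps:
$p{\left(x,P \right)} = 285 + x^{2} + 354 P$ ($p{\left(x,P \right)} = \left(x^{2} + 354 P\right) + 285 = 285 + x^{2} + 354 P$)
$r = 49284$ ($r = \left(-217 - 5\right)^{2} = \left(-222\right)^{2} = 49284$)
$\sqrt{r + p{\left(58 - -102,-67 \right)}} = \sqrt{49284 + \left(285 + \left(58 - -102\right)^{2} + 354 \left(-67\right)\right)} = \sqrt{49284 + \left(285 + \left(58 + 102\right)^{2} - 23718\right)} = \sqrt{49284 + \left(285 + 160^{2} - 23718\right)} = \sqrt{49284 + \left(285 + 25600 - 23718\right)} = \sqrt{49284 + 2167} = \sqrt{51451}$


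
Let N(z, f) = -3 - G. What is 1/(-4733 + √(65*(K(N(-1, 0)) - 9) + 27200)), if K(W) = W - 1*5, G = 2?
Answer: -4733/22375324 - 3*√2885/22375324 ≈ -0.00021873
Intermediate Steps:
N(z, f) = -5 (N(z, f) = -3 - 1*2 = -3 - 2 = -5)
K(W) = -5 + W (K(W) = W - 5 = -5 + W)
1/(-4733 + √(65*(K(N(-1, 0)) - 9) + 27200)) = 1/(-4733 + √(65*((-5 - 5) - 9) + 27200)) = 1/(-4733 + √(65*(-10 - 9) + 27200)) = 1/(-4733 + √(65*(-19) + 27200)) = 1/(-4733 + √(-1235 + 27200)) = 1/(-4733 + √25965) = 1/(-4733 + 3*√2885)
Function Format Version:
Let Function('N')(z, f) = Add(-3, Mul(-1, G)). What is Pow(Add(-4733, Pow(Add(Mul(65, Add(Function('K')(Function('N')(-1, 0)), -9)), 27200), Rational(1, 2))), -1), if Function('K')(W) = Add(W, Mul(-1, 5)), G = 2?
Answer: Add(Rational(-4733, 22375324), Mul(Rational(-3, 22375324), Pow(2885, Rational(1, 2)))) ≈ -0.00021873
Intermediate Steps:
Function('N')(z, f) = -5 (Function('N')(z, f) = Add(-3, Mul(-1, 2)) = Add(-3, -2) = -5)
Function('K')(W) = Add(-5, W) (Function('K')(W) = Add(W, -5) = Add(-5, W))
Pow(Add(-4733, Pow(Add(Mul(65, Add(Function('K')(Function('N')(-1, 0)), -9)), 27200), Rational(1, 2))), -1) = Pow(Add(-4733, Pow(Add(Mul(65, Add(Add(-5, -5), -9)), 27200), Rational(1, 2))), -1) = Pow(Add(-4733, Pow(Add(Mul(65, Add(-10, -9)), 27200), Rational(1, 2))), -1) = Pow(Add(-4733, Pow(Add(Mul(65, -19), 27200), Rational(1, 2))), -1) = Pow(Add(-4733, Pow(Add(-1235, 27200), Rational(1, 2))), -1) = Pow(Add(-4733, Pow(25965, Rational(1, 2))), -1) = Pow(Add(-4733, Mul(3, Pow(2885, Rational(1, 2)))), -1)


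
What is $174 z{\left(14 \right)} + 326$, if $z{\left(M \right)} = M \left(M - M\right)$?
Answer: $326$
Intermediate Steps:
$z{\left(M \right)} = 0$ ($z{\left(M \right)} = M 0 = 0$)
$174 z{\left(14 \right)} + 326 = 174 \cdot 0 + 326 = 0 + 326 = 326$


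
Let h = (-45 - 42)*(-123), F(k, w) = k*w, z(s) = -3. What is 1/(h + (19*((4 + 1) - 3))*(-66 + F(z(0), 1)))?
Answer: 1/8079 ≈ 0.00012378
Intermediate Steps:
h = 10701 (h = -87*(-123) = 10701)
1/(h + (19*((4 + 1) - 3))*(-66 + F(z(0), 1))) = 1/(10701 + (19*((4 + 1) - 3))*(-66 - 3*1)) = 1/(10701 + (19*(5 - 3))*(-66 - 3)) = 1/(10701 + (19*2)*(-69)) = 1/(10701 + 38*(-69)) = 1/(10701 - 2622) = 1/8079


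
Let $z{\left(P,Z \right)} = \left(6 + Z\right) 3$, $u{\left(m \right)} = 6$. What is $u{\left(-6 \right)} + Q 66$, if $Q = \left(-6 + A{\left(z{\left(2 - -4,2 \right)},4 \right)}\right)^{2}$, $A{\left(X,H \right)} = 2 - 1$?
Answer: $1656$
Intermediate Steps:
$z{\left(P,Z \right)} = 18 + 3 Z$
$A{\left(X,H \right)} = 1$
$Q = 25$ ($Q = \left(-6 + 1\right)^{2} = \left(-5\right)^{2} = 25$)
$u{\left(-6 \right)} + Q 66 = 6 + 25 \cdot 66 = 6 + 1650 = 1656$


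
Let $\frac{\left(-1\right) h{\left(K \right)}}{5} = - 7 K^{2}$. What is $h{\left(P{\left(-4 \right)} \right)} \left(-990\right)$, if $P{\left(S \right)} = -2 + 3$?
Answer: $-34650$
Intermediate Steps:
$P{\left(S \right)} = 1$
$h{\left(K \right)} = 35 K^{2}$ ($h{\left(K \right)} = - 5 \left(- 7 K^{2}\right) = 35 K^{2}$)
$h{\left(P{\left(-4 \right)} \right)} \left(-990\right) = 35 \cdot 1^{2} \left(-990\right) = 35 \cdot 1 \left(-990\right) = 35 \left(-990\right) = -34650$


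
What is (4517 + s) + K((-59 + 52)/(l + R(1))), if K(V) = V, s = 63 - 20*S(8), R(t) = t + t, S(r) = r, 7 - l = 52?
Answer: 190067/43 ≈ 4420.2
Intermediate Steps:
l = -45 (l = 7 - 1*52 = 7 - 52 = -45)
R(t) = 2*t
s = -97 (s = 63 - 20*8 = 63 - 160 = -97)
(4517 + s) + K((-59 + 52)/(l + R(1))) = (4517 - 97) + (-59 + 52)/(-45 + 2*1) = 4420 - 7/(-45 + 2) = 4420 - 7/(-43) = 4420 - 7*(-1/43) = 4420 + 7/43 = 190067/43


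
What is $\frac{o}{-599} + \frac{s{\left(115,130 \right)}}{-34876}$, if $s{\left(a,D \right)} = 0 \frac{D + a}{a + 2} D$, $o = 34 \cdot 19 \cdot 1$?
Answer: $- \frac{646}{599} \approx -1.0785$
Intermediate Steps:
$o = 646$ ($o = 646 \cdot 1 = 646$)
$s{\left(a,D \right)} = 0$ ($s{\left(a,D \right)} = 0 \frac{D + a}{2 + a} D = 0 D = 0$)
$\frac{o}{-599} + \frac{s{\left(115,130 \right)}}{-34876} = \frac{646}{-599} + \frac{0}{-34876} = 646 \left(- \frac{1}{599}\right) + 0 \left(- \frac{1}{34876}\right) = - \frac{646}{599} + 0 = - \frac{646}{599}$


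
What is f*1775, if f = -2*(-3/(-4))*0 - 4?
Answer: -7100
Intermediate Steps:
f = -4 (f = -2*(-3*(-¼))*0 - 4 = -3*0/2 - 4 = -2*0 - 4 = 0 - 4 = -4)
f*1775 = -4*1775 = -7100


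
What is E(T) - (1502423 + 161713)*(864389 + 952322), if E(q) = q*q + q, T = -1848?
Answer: -3023250763440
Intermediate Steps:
E(q) = q + q**2 (E(q) = q**2 + q = q + q**2)
E(T) - (1502423 + 161713)*(864389 + 952322) = -1848*(1 - 1848) - (1502423 + 161713)*(864389 + 952322) = -1848*(-1847) - 1664136*1816711 = 3413256 - 1*3023254176696 = 3413256 - 3023254176696 = -3023250763440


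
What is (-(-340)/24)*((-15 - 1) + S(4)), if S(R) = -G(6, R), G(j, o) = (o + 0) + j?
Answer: -1105/3 ≈ -368.33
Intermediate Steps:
G(j, o) = j + o (G(j, o) = o + j = j + o)
S(R) = -6 - R (S(R) = -(6 + R) = -6 - R)
(-(-340)/24)*((-15 - 1) + S(4)) = (-(-340)/24)*((-15 - 1) + (-6 - 1*4)) = (-(-340)/24)*(-16 + (-6 - 4)) = (-17*(-⅚))*(-16 - 10) = (85/6)*(-26) = -1105/3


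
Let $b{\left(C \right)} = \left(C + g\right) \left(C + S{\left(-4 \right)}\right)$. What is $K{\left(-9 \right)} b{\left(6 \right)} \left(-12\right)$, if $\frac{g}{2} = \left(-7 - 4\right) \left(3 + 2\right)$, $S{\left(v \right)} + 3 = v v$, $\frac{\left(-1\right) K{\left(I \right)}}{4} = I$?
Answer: $853632$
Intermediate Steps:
$K{\left(I \right)} = - 4 I$
$S{\left(v \right)} = -3 + v^{2}$ ($S{\left(v \right)} = -3 + v v = -3 + v^{2}$)
$g = -110$ ($g = 2 \left(-7 - 4\right) \left(3 + 2\right) = 2 \left(\left(-11\right) 5\right) = 2 \left(-55\right) = -110$)
$b{\left(C \right)} = \left(-110 + C\right) \left(13 + C\right)$ ($b{\left(C \right)} = \left(C - 110\right) \left(C - \left(3 - \left(-4\right)^{2}\right)\right) = \left(-110 + C\right) \left(C + \left(-3 + 16\right)\right) = \left(-110 + C\right) \left(C + 13\right) = \left(-110 + C\right) \left(13 + C\right)$)
$K{\left(-9 \right)} b{\left(6 \right)} \left(-12\right) = \left(-4\right) \left(-9\right) \left(-1430 + 6^{2} - 582\right) \left(-12\right) = 36 \left(-1430 + 36 - 582\right) \left(-12\right) = 36 \left(-1976\right) \left(-12\right) = \left(-71136\right) \left(-12\right) = 853632$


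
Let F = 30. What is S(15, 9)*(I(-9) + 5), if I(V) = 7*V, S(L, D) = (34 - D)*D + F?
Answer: -14790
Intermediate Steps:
S(L, D) = 30 + D*(34 - D) (S(L, D) = (34 - D)*D + 30 = D*(34 - D) + 30 = 30 + D*(34 - D))
S(15, 9)*(I(-9) + 5) = (30 - 1*9² + 34*9)*(7*(-9) + 5) = (30 - 1*81 + 306)*(-63 + 5) = (30 - 81 + 306)*(-58) = 255*(-58) = -14790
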